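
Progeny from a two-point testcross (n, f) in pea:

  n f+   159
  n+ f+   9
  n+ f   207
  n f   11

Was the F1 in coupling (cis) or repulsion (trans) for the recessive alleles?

trans

The two most frequent classes are n+ f (207) and n f+ (159); these are the parental (non-recombinant) types.
So the F1 carried n+ f on one chromosome and n f+ on the other — the recessive alleles are on opposite chromosomes (trans / repulsion).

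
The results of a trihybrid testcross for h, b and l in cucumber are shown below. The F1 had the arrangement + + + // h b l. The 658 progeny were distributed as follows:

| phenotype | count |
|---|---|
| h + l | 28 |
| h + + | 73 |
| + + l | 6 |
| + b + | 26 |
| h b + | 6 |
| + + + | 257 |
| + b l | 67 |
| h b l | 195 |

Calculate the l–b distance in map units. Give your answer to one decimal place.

The two rarest classes, + + l and h b +, are the double crossovers. Comparing them with the parentals, only the l allele has switched, so l is the middle locus and the order is h – l – b.
Crossovers in the l–b interval produce the single-crossover classes + b + and h + l (26 + 28 = 54) plus the double crossovers (12).
RF(l–b) = (54 + 12) / 658 = 66/658 = 0.1003 → 10.0 map units.

10.0 map units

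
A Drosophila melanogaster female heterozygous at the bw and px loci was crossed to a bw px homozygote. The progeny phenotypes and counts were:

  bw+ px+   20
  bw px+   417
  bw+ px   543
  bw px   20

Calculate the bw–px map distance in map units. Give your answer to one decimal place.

4.0 map units

The two most frequent classes, bw+ px (543) and bw px+ (417), are the parental types, so the F1 was bw+ px / bw px+.
The recombinant classes are bw+ px+ and bw px: 20 + 20 = 40.
Recombination frequency = 40/1000 = 0.0400 ≈ 4.0%, i.e. 4.0 map units.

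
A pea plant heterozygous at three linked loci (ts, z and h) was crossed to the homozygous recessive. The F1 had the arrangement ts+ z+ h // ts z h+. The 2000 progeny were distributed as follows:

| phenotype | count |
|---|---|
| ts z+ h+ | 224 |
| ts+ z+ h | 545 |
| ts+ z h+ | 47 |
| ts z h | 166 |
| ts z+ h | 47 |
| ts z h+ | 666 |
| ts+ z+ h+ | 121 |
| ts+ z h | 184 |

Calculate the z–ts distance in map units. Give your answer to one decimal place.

The two rarest classes, ts z+ h and ts+ z h+, are the double crossovers. Comparing them with the parentals, only the ts allele has switched, so ts is the middle locus and the order is z – ts – h.
Crossovers in the z–ts interval produce the single-crossover classes ts+ z h and ts z+ h+ (184 + 224 = 408) plus the double crossovers (94).
RF(z–ts) = (408 + 94) / 2000 = 502/2000 = 0.2510 → 25.1 map units.

25.1 map units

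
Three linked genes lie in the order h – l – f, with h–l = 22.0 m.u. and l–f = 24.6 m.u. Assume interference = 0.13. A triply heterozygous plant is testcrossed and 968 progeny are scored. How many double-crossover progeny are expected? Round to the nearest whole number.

Map distances give recombination frequencies of 0.220 and 0.246 for the two intervals.
With interference 0.13 (so coincidence = 0.87), expected double-crossover frequency = 0.220 × 0.246 × 0.87 = 0.04708.
Expected number = 0.04708 × 968 = 45.58 ≈ 46.

46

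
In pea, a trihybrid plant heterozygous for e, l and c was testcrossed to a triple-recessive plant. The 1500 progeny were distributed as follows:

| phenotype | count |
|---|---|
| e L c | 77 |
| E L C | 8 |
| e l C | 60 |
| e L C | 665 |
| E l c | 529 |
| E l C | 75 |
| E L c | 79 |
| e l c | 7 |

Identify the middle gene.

The two most frequent reciprocal classes, e L C and E l c, are the parental types, so the F1 was e L C / E l c.
The two rarest classes, E L C and e l c, are the double crossovers. Comparing them with the parentals, only the e allele has switched, so e is the middle locus and the order is c – e – l.

e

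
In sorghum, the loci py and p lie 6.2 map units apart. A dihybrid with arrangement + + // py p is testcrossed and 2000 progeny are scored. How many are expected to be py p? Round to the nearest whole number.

A map distance of 6.2 map units corresponds to a recombination frequency of 0.062.
The F1 is + + / py p, so py p is a parental gamete class with expected frequency (1 − r)/2 = 0.938/2 = 0.4690.
Expected number = 0.4690 × 2000 = 938.00 ≈ 938.

938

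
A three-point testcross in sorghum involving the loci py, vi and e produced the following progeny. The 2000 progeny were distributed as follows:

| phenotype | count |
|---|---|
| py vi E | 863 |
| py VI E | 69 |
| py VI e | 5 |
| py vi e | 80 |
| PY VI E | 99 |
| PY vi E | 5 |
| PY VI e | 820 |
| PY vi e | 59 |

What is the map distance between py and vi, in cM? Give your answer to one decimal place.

The two most frequent reciprocal classes, PY VI e and py vi E, are the parental types, so the F1 was PY VI e / py vi E.
The two rarest classes, py VI e and PY vi E, are the double crossovers. Comparing them with the parentals, only the py allele has switched, so py is the middle locus and the order is e – py – vi.
Crossovers in the py–vi interval produce the single-crossover classes PY vi e and py VI E (59 + 69 = 128) plus the double crossovers (10).
RF(py–vi) = (128 + 10) / 2000 = 138/2000 = 0.0690 → 6.9 cM.

6.9 cM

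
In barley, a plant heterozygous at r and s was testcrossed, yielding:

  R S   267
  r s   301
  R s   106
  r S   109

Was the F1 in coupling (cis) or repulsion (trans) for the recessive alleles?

The two most frequent classes are R S (267) and r s (301); these are the parental (non-recombinant) types.
So the F1 carried R S on one chromosome and r s on the other — the recessive alleles are on the same chromosome (cis / coupling).

cis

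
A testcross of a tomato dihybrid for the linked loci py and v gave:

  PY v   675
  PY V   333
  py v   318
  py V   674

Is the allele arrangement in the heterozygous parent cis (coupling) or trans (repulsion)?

trans

The two most frequent classes are PY v (675) and py V (674); these are the parental (non-recombinant) types.
So the F1 carried PY v on one chromosome and py V on the other — the recessive alleles are on opposite chromosomes (trans / repulsion).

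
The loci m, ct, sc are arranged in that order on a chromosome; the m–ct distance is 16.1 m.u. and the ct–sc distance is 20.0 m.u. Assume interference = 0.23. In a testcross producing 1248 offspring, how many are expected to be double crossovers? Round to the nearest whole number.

31

Map distances give recombination frequencies of 0.161 and 0.200 for the two intervals.
With interference 0.23 (so coincidence = 0.77), expected double-crossover frequency = 0.161 × 0.200 × 0.77 = 0.02479.
Expected number = 0.02479 × 1248 = 30.94 ≈ 31.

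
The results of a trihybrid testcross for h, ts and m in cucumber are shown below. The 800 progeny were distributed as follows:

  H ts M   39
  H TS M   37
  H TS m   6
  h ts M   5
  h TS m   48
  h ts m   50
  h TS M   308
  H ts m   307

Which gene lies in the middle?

The two most frequent reciprocal classes, h TS M and H ts m, are the parental types, so the F1 was h TS M / H ts m.
The two rarest classes, h ts M and H TS m, are the double crossovers. Comparing them with the parentals, only the ts allele has switched, so ts is the middle locus and the order is m – ts – h.

ts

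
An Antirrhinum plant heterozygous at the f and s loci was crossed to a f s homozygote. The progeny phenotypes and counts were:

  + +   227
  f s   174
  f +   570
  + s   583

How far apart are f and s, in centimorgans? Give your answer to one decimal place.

25.8 centimorgans

The two most frequent classes, + s (583) and f + (570), are the parental types, so the F1 was + s / f +.
The recombinant classes are + + and f s: 227 + 174 = 401.
Recombination frequency = 401/1554 = 0.2580 ≈ 25.8%, i.e. 25.8 centimorgans.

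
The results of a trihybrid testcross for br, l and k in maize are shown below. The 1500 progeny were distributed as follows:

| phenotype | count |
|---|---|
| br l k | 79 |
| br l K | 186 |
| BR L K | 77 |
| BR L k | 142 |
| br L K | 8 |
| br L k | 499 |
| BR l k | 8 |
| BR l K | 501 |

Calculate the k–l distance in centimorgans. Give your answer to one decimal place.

11.5 centimorgans

The two most frequent reciprocal classes, BR l K and br L k, are the parental types, so the F1 was BR l K / br L k.
The two rarest classes, BR l k and br L K, are the double crossovers. Comparing them with the parentals, only the k allele has switched, so k is the middle locus and the order is br – k – l.
Crossovers in the k–l interval produce the single-crossover classes BR L K and br l k (77 + 79 = 156) plus the double crossovers (16).
RF(k–l) = (156 + 16) / 1500 = 172/1500 = 0.1147 → 11.5 centimorgans.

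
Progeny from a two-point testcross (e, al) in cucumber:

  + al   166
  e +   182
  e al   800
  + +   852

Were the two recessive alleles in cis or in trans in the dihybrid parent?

cis

The two most frequent classes are + + (852) and e al (800); these are the parental (non-recombinant) types.
So the F1 carried + + on one chromosome and e al on the other — the recessive alleles are on the same chromosome (cis / coupling).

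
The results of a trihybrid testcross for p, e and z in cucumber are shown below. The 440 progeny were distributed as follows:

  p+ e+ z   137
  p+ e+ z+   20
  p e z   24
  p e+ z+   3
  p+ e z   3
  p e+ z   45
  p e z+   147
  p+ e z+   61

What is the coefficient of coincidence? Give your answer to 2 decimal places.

0.47

The two most frequent reciprocal classes, p e z+ and p+ e+ z, are the parental types, so the F1 was p e z+ / p+ e+ z.
The two rarest classes, p e+ z+ and p+ e z, are the double crossovers. Comparing them with the parentals, only the e allele has switched, so e is the middle locus and the order is z – e – p.
z–e: (44 + 6)/440 = 0.1136; e–p: (106 + 6)/440 = 0.2545.
Expected DCO frequency = 0.1136 × 0.2545 ≈ 0.02891; observed = 6/440 ≈ 0.01364.
Coefficient of coincidence = 0.01364/0.02891 ≈ 0.47.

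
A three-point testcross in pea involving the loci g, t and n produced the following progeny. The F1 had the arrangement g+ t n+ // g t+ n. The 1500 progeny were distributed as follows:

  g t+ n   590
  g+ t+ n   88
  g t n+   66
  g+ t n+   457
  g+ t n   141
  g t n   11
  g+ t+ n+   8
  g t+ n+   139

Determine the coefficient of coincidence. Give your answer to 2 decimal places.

The two rarest classes, g+ t+ n+ and g t n, are the double crossovers. Comparing them with the parentals, only the t allele has switched, so t is the middle locus and the order is n – t – g.
n–t: (280 + 19)/1500 = 0.1993; t–g: (154 + 19)/1500 = 0.1153.
Expected DCO frequency = 0.1993 × 0.1153 ≈ 0.02298; observed = 19/1500 ≈ 0.01267.
Coefficient of coincidence = 0.01267/0.02298 ≈ 0.55.

0.55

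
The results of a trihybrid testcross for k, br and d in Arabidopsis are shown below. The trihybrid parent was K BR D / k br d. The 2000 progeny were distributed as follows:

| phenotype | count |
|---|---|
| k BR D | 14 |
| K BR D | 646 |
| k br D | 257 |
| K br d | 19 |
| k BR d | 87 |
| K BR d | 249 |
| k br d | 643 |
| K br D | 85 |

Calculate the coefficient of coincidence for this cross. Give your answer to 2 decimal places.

0.60

The two rarest classes, k BR D and K br d, are the double crossovers. Comparing them with the parentals, only the k allele has switched, so k is the middle locus and the order is d – k – br.
d–k: (506 + 33)/2000 = 0.2695; k–br: (172 + 33)/2000 = 0.1025.
Expected DCO frequency = 0.2695 × 0.1025 ≈ 0.02762; observed = 33/2000 ≈ 0.01650.
Coefficient of coincidence = 0.01650/0.02762 ≈ 0.60.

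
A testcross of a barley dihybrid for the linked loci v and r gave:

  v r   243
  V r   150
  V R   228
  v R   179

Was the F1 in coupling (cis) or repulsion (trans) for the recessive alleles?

cis

The two most frequent classes are V R (228) and v r (243); these are the parental (non-recombinant) types.
So the F1 carried V R on one chromosome and v r on the other — the recessive alleles are on the same chromosome (cis / coupling).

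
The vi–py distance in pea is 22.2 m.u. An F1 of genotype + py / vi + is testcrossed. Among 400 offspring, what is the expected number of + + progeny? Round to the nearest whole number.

A map distance of 22.2 m.u. corresponds to a recombination frequency of 0.222.
The F1 is + py / vi +, so + + is a recombinant gamete class with expected frequency r/2 = 0.222/2 = 0.1110.
Expected number = 0.1110 × 400 = 44.40 ≈ 44.

44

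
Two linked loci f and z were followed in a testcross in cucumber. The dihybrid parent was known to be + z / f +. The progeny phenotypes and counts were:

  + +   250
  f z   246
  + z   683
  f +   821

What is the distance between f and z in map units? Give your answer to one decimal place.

24.8 map units

The recombinant classes are + + and f z: 250 + 246 = 496.
Recombination frequency = 496/2000 = 0.2480 ≈ 24.8%, i.e. 24.8 map units.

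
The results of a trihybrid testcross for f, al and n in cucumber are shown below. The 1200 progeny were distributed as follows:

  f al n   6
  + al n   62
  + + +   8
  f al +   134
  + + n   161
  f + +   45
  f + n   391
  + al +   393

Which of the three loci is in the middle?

The two most frequent reciprocal classes, + al + and f + n, are the parental types, so the F1 was + al + / f + n.
The two rarest classes, + + + and f al n, are the double crossovers. Comparing them with the parentals, only the al allele has switched, so al is the middle locus and the order is f – al – n.

al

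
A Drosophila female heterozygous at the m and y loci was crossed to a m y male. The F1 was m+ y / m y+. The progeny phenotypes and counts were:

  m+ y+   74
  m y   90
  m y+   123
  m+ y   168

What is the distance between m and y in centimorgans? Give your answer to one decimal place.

36.0 centimorgans

The recombinant classes are m+ y+ and m y: 74 + 90 = 164.
Recombination frequency = 164/455 = 0.3604 ≈ 36.0%, i.e. 36.0 centimorgans.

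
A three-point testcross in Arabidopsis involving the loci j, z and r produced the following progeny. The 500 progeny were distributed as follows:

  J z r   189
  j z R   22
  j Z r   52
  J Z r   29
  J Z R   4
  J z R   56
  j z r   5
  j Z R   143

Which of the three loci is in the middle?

The two most frequent reciprocal classes, J z r and j Z R, are the parental types, so the F1 was J z r / j Z R.
The two rarest classes, j z r and J Z R, are the double crossovers. Comparing them with the parentals, only the j allele has switched, so j is the middle locus and the order is z – j – r.

j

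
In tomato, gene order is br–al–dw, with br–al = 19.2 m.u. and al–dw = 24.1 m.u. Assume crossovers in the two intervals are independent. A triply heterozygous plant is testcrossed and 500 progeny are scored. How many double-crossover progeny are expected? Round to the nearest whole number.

23

Map distances give recombination frequencies of 0.192 and 0.241 for the two intervals.
With no interference, expected double-crossover frequency = 0.192 × 0.241 = 0.04627.
Expected number = 0.04627 × 500 = 23.14 ≈ 23.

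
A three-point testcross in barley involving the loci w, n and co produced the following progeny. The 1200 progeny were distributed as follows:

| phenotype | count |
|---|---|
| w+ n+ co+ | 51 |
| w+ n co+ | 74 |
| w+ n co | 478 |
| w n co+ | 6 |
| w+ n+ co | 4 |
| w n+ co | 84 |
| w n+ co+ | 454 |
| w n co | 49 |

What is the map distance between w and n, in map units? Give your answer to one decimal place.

9.2 map units

The two most frequent reciprocal classes, w n+ co+ and w+ n co, are the parental types, so the F1 was w n+ co+ / w+ n co.
The two rarest classes, w n co+ and w+ n+ co, are the double crossovers. Comparing them with the parentals, only the n allele has switched, so n is the middle locus and the order is co – n – w.
Crossovers in the n–w interval produce the single-crossover classes w+ n+ co+ and w n co (51 + 49 = 100) plus the double crossovers (10).
RF(n–w) = (100 + 10) / 1200 = 110/1200 = 0.0917 → 9.2 map units.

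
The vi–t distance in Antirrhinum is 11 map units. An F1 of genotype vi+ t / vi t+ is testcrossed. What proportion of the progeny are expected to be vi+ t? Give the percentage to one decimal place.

44.5%

A map distance of 11 map units corresponds to a recombination frequency of 0.110.
The F1 is vi+ t / vi t+, so vi+ t is a parental gamete class with expected frequency (1 − r)/2 = 0.890/2 = 0.4450.
That is 0.4450 = 44.5% of the progeny.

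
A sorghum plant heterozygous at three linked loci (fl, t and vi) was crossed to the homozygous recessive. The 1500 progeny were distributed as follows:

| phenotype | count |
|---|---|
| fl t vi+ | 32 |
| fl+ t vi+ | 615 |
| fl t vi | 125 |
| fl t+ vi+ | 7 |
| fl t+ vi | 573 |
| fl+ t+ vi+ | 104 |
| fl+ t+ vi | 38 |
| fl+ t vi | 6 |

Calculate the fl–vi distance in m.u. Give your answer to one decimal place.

The two most frequent reciprocal classes, fl+ t vi+ and fl t+ vi, are the parental types, so the F1 was fl+ t vi+ / fl t+ vi.
The two rarest classes, fl+ t vi and fl t+ vi+, are the double crossovers. Comparing them with the parentals, only the vi allele has switched, so vi is the middle locus and the order is t – vi – fl.
Crossovers in the vi–fl interval produce the single-crossover classes fl t vi+ and fl+ t+ vi (32 + 38 = 70) plus the double crossovers (13).
RF(vi–fl) = (70 + 13) / 1500 = 83/1500 = 0.0553 → 5.5 m.u.

5.5 m.u.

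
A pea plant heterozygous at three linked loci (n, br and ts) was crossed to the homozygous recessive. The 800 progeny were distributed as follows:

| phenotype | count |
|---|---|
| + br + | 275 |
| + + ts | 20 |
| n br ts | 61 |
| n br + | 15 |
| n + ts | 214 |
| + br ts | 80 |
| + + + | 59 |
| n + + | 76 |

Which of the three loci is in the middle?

n

The two most frequent reciprocal classes, n + ts and + br +, are the parental types, so the F1 was n + ts / + br +.
The two rarest classes, + + ts and n br +, are the double crossovers. Comparing them with the parentals, only the n allele has switched, so n is the middle locus and the order is br – n – ts.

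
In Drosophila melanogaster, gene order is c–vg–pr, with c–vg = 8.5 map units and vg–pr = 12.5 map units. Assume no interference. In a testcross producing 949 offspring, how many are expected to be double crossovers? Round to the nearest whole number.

10

Map distances give recombination frequencies of 0.085 and 0.125 for the two intervals.
With no interference, expected double-crossover frequency = 0.085 × 0.125 = 0.01063.
Expected number = 0.01063 × 949 = 10.08 ≈ 10.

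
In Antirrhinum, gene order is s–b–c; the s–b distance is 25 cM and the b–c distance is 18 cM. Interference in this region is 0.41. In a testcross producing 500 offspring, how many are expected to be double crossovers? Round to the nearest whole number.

13

Map distances give recombination frequencies of 0.250 and 0.180 for the two intervals.
With interference 0.41 (so coincidence = 0.59), expected double-crossover frequency = 0.250 × 0.180 × 0.59 = 0.02655.
Expected number = 0.02655 × 500 = 13.28 ≈ 13.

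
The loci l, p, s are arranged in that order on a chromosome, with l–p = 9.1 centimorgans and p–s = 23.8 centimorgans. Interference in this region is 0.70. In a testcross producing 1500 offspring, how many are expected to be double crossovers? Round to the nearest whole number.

Map distances give recombination frequencies of 0.091 and 0.238 for the two intervals.
With interference 0.70 (so coincidence = 0.30), expected double-crossover frequency = 0.091 × 0.238 × 0.30 = 0.00650.
Expected number = 0.00650 × 1500 = 9.75 ≈ 10.

10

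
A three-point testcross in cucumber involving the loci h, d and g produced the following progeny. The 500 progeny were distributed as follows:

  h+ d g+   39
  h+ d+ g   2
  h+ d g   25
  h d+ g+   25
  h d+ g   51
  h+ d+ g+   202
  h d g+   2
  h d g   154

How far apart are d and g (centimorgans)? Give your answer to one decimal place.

The two most frequent reciprocal classes, h d g and h+ d+ g+, are the parental types, so the F1 was h d g / h+ d+ g+.
The two rarest classes, h d g+ and h+ d+ g, are the double crossovers. Comparing them with the parentals, only the g allele has switched, so g is the middle locus and the order is d – g – h.
Crossovers in the d–g interval produce the single-crossover classes h d+ g and h+ d g+ (51 + 39 = 90) plus the double crossovers (4).
RF(d–g) = (90 + 4) / 500 = 94/500 = 0.1880 → 18.8 centimorgans.

18.8 centimorgans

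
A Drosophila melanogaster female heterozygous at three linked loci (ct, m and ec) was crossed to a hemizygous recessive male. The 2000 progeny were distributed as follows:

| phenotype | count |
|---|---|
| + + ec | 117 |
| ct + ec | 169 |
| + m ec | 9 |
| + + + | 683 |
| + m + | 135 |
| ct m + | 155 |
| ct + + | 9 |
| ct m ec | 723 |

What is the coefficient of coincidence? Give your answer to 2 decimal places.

0.39

The two most frequent reciprocal classes, + + + and ct m ec, are the parental types, so the F1 was + + + / ct m ec.
The two rarest classes, ct + + and + m ec, are the double crossovers. Comparing them with the parentals, only the ct allele has switched, so ct is the middle locus and the order is ec – ct – m.
ec–ct: (272 + 18)/2000 = 0.1450; ct–m: (304 + 18)/2000 = 0.1610.
Expected DCO frequency = 0.1450 × 0.1610 ≈ 0.02334; observed = 18/2000 ≈ 0.00900.
Coefficient of coincidence = 0.00900/0.02334 ≈ 0.39.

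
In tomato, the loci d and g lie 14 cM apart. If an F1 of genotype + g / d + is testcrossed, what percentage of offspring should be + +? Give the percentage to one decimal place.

7.0%

A map distance of 14 cM corresponds to a recombination frequency of 0.140.
The F1 is + g / d +, so + + is a recombinant gamete class with expected frequency r/2 = 0.140/2 = 0.0700.
That is 0.0700 = 7.0% of the progeny.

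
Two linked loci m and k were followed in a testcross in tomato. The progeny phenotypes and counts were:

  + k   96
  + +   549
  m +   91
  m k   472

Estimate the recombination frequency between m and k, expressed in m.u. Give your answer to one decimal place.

15.5 m.u.

The two most frequent classes, + + (549) and m k (472), are the parental types, so the F1 was + + / m k.
The recombinant classes are + k and m +: 96 + 91 = 187.
Recombination frequency = 187/1208 = 0.1548 ≈ 15.5%, i.e. 15.5 m.u.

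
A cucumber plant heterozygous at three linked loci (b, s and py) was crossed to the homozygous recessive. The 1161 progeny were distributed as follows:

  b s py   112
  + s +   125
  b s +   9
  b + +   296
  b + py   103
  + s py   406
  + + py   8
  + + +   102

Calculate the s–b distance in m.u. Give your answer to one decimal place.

19.9 m.u.

The two most frequent reciprocal classes, b + + and + s py, are the parental types, so the F1 was b + + / + s py.
The two rarest classes, b s + and + + py, are the double crossovers. Comparing them with the parentals, only the s allele has switched, so s is the middle locus and the order is py – s – b.
Crossovers in the s–b interval produce the single-crossover classes + + + and b s py (102 + 112 = 214) plus the double crossovers (17).
RF(s–b) = (214 + 17) / 1161 = 231/1161 = 0.1990 → 19.9 m.u.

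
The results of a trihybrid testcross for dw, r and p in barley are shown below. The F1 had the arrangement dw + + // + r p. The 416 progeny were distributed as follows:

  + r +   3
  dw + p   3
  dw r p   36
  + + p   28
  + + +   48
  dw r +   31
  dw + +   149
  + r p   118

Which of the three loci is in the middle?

The two rarest classes, dw + p and + r +, are the double crossovers. Comparing them with the parentals, only the p allele has switched, so p is the middle locus and the order is dw – p – r.

p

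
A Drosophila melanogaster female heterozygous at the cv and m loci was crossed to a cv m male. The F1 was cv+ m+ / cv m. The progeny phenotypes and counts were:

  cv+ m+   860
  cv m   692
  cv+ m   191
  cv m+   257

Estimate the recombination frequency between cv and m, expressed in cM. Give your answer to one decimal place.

22.4 cM

The recombinant classes are cv+ m and cv m+: 191 + 257 = 448.
Recombination frequency = 448/2000 = 0.2240 ≈ 22.4%, i.e. 22.4 cM.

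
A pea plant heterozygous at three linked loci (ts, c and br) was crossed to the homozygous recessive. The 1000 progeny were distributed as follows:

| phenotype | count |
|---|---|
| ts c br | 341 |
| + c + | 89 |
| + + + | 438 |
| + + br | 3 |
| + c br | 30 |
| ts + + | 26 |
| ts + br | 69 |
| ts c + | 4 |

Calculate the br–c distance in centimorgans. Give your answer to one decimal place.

The two most frequent reciprocal classes, + + + and ts c br, are the parental types, so the F1 was + + + / ts c br.
The two rarest classes, + + br and ts c +, are the double crossovers. Comparing them with the parentals, only the br allele has switched, so br is the middle locus and the order is c – br – ts.
Crossovers in the c–br interval produce the single-crossover classes + c + and ts + br (89 + 69 = 158) plus the double crossovers (7).
RF(c–br) = (158 + 7) / 1000 = 165/1000 = 0.1650 → 16.5 centimorgans.

16.5 centimorgans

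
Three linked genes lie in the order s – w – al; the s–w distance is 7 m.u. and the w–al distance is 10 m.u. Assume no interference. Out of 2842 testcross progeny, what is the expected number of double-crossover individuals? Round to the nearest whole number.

20

Map distances give recombination frequencies of 0.070 and 0.100 for the two intervals.
With no interference, expected double-crossover frequency = 0.070 × 0.100 = 0.00700.
Expected number = 0.00700 × 2842 = 19.89 ≈ 20.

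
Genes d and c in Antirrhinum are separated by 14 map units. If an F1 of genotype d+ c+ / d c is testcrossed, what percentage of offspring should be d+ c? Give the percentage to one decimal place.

7.0%

A map distance of 14 map units corresponds to a recombination frequency of 0.140.
The F1 is d+ c+ / d c, so d+ c is a recombinant gamete class with expected frequency r/2 = 0.140/2 = 0.0700.
That is 0.0700 = 7.0% of the progeny.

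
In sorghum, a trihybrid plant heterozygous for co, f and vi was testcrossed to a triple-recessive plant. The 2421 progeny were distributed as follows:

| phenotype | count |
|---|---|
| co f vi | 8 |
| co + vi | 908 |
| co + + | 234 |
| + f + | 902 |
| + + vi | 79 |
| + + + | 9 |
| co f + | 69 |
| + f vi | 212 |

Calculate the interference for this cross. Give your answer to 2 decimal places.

0.46

The two most frequent reciprocal classes, co + vi and + f +, are the parental types, so the F1 was co + vi / + f +.
The two rarest classes, co f vi and + + +, are the double crossovers. Comparing them with the parentals, only the f allele has switched, so f is the middle locus and the order is vi – f – co.
vi–f: (446 + 17)/2421 = 0.1912; f–co: (148 + 17)/2421 = 0.0682.
Expected DCO frequency = 0.1912 × 0.0682 ≈ 0.01304; observed = 17/2421 ≈ 0.00702.
Coefficient of coincidence = 0.00702/0.01304 ≈ 0.54; interference = 1 − 0.54 = 0.46.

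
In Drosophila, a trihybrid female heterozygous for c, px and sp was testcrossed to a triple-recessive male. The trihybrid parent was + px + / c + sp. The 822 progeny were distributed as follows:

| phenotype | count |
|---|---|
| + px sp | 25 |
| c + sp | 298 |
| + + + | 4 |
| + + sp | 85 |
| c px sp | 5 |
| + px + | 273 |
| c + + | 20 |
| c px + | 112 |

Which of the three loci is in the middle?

The two rarest classes, + + + and c px sp, are the double crossovers. Comparing them with the parentals, only the px allele has switched, so px is the middle locus and the order is c – px – sp.

px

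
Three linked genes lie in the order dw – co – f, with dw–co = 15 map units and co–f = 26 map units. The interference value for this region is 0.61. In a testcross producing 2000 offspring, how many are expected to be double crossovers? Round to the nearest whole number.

30

Map distances give recombination frequencies of 0.150 and 0.260 for the two intervals.
With interference 0.61 (so coincidence = 0.39), expected double-crossover frequency = 0.150 × 0.260 × 0.39 = 0.01521.
Expected number = 0.01521 × 2000 = 30.42 ≈ 30.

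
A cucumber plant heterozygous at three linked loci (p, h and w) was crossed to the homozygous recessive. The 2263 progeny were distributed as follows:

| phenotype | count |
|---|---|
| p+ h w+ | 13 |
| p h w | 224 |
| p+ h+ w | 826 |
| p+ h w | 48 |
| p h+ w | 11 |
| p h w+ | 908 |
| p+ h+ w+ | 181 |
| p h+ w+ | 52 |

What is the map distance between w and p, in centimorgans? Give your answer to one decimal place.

19.0 centimorgans

The two most frequent reciprocal classes, p+ h+ w and p h w+, are the parental types, so the F1 was p+ h+ w / p h w+.
The two rarest classes, p h+ w and p+ h w+, are the double crossovers. Comparing them with the parentals, only the p allele has switched, so p is the middle locus and the order is w – p – h.
Crossovers in the w–p interval produce the single-crossover classes p+ h+ w+ and p h w (181 + 224 = 405) plus the double crossovers (24).
RF(w–p) = (405 + 24) / 2263 = 429/2263 = 0.1896 → 19.0 centimorgans.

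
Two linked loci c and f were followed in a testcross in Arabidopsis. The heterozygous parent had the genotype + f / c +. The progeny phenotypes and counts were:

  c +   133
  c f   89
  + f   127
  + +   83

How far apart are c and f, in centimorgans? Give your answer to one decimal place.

39.8 centimorgans

The recombinant classes are + + and c f: 83 + 89 = 172.
Recombination frequency = 172/432 = 0.3981 ≈ 39.8%, i.e. 39.8 centimorgans.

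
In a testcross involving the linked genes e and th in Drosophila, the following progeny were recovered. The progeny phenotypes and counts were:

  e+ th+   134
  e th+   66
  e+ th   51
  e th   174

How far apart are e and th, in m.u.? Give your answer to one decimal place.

27.5 m.u.

The two most frequent classes, e+ th+ (134) and e th (174), are the parental types, so the F1 was e+ th+ / e th.
The recombinant classes are e+ th and e th+: 51 + 66 = 117.
Recombination frequency = 117/425 = 0.2753 ≈ 27.5%, i.e. 27.5 m.u.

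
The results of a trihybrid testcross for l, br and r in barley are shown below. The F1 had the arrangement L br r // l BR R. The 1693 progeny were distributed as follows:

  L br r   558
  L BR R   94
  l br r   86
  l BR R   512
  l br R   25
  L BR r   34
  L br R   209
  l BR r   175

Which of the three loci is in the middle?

The two rarest classes, L BR r and l br R, are the double crossovers. Comparing them with the parentals, only the br allele has switched, so br is the middle locus and the order is r – br – l.

br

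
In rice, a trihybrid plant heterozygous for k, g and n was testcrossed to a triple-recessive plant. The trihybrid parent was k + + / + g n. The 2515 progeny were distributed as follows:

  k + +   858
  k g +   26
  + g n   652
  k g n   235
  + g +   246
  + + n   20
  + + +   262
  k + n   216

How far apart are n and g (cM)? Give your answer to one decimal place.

20.2 cM

The two rarest classes, k g + and + + n, are the double crossovers. Comparing them with the parentals, only the g allele has switched, so g is the middle locus and the order is n – g – k.
Crossovers in the n–g interval produce the single-crossover classes k + n and + g + (216 + 246 = 462) plus the double crossovers (46).
RF(n–g) = (462 + 46) / 2515 = 508/2515 = 0.2020 → 20.2 cM.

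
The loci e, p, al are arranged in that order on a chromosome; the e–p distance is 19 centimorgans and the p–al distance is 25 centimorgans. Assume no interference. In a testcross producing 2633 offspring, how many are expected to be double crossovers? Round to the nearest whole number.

125

Map distances give recombination frequencies of 0.190 and 0.250 for the two intervals.
With no interference, expected double-crossover frequency = 0.190 × 0.250 = 0.04750.
Expected number = 0.04750 × 2633 = 125.07 ≈ 125.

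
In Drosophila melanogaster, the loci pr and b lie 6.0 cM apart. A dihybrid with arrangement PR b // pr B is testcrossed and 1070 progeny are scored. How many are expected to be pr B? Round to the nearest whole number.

A map distance of 6.0 cM corresponds to a recombination frequency of 0.060.
The F1 is PR b / pr B, so pr B is a parental gamete class with expected frequency (1 − r)/2 = 0.940/2 = 0.4700.
Expected number = 0.4700 × 1070 = 502.90 ≈ 503.

503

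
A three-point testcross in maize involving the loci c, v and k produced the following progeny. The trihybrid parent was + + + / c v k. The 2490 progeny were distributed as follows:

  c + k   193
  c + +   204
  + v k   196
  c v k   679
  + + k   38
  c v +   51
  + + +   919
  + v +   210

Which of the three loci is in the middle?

The two rarest classes, + + k and c v +, are the double crossovers. Comparing them with the parentals, only the k allele has switched, so k is the middle locus and the order is c – k – v.

k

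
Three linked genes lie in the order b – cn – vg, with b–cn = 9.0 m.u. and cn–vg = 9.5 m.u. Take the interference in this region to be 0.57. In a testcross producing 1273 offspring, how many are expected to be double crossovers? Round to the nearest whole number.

5

Map distances give recombination frequencies of 0.090 and 0.095 for the two intervals.
With interference 0.57 (so coincidence = 0.43), expected double-crossover frequency = 0.090 × 0.095 × 0.43 = 0.00368.
Expected number = 0.00368 × 1273 = 4.68 ≈ 5.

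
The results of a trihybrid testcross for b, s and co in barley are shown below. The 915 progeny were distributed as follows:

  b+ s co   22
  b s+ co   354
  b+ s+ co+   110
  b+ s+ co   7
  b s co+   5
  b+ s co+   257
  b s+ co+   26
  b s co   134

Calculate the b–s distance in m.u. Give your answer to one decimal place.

The two most frequent reciprocal classes, b+ s co+ and b s+ co, are the parental types, so the F1 was b+ s co+ / b s+ co.
The two rarest classes, b s co+ and b+ s+ co, are the double crossovers. Comparing them with the parentals, only the b allele has switched, so b is the middle locus and the order is co – b – s.
Crossovers in the b–s interval produce the single-crossover classes b+ s+ co+ and b s co (110 + 134 = 244) plus the double crossovers (12).
RF(b–s) = (244 + 12) / 915 = 256/915 = 0.2798 → 28.0 m.u.

28.0 m.u.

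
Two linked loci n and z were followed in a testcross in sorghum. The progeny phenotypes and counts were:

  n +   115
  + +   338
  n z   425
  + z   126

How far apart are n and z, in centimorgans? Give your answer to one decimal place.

24.0 centimorgans

The two most frequent classes, + + (338) and n z (425), are the parental types, so the F1 was + + / n z.
The recombinant classes are + z and n +: 126 + 115 = 241.
Recombination frequency = 241/1004 = 0.2400 ≈ 24.0%, i.e. 24.0 centimorgans.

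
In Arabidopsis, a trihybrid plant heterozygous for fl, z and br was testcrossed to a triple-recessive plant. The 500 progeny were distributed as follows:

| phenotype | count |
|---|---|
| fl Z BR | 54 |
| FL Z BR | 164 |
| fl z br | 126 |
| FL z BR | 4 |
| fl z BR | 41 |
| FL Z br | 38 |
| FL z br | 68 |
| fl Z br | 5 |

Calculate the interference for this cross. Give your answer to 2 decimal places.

0.61

The two most frequent reciprocal classes, FL Z BR and fl z br, are the parental types, so the F1 was FL Z BR / fl z br.
The two rarest classes, FL z BR and fl Z br, are the double crossovers. Comparing them with the parentals, only the z allele has switched, so z is the middle locus and the order is br – z – fl.
br–z: (79 + 9)/500 = 0.1760; z–fl: (122 + 9)/500 = 0.2620.
Expected DCO frequency = 0.1760 × 0.2620 ≈ 0.04611; observed = 9/500 ≈ 0.01800.
Coefficient of coincidence = 0.01800/0.04611 ≈ 0.39; interference = 1 − 0.39 = 0.61.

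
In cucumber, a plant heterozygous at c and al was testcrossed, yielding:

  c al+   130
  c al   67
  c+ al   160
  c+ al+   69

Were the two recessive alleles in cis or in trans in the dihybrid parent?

trans

The two most frequent classes are c+ al (160) and c al+ (130); these are the parental (non-recombinant) types.
So the F1 carried c+ al on one chromosome and c al+ on the other — the recessive alleles are on opposite chromosomes (trans / repulsion).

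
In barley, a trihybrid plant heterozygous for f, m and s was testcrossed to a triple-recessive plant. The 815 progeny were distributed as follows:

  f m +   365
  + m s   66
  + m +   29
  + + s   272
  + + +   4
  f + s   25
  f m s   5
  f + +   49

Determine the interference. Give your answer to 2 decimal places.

0.06

The two most frequent reciprocal classes, + + s and f m +, are the parental types, so the F1 was + + s / f m +.
The two rarest classes, + + + and f m s, are the double crossovers. Comparing them with the parentals, only the s allele has switched, so s is the middle locus and the order is m – s – f.
m–s: (115 + 9)/815 = 0.1521; s–f: (54 + 9)/815 = 0.0773.
Expected DCO frequency = 0.1521 × 0.0773 ≈ 0.01176; observed = 9/815 ≈ 0.01104.
Coefficient of coincidence = 0.01104/0.01176 ≈ 0.94; interference = 1 − 0.94 = 0.06.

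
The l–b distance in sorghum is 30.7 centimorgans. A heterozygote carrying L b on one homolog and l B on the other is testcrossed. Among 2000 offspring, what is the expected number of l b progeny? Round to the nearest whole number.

A map distance of 30.7 centimorgans corresponds to a recombination frequency of 0.307.
The F1 is L b / l B, so l b is a recombinant gamete class with expected frequency r/2 = 0.307/2 = 0.1535.
Expected number = 0.1535 × 2000 = 307.00 ≈ 307.

307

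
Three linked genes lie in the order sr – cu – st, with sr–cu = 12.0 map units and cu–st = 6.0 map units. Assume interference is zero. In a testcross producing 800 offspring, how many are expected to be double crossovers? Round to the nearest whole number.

6

Map distances give recombination frequencies of 0.120 and 0.060 for the two intervals.
With no interference, expected double-crossover frequency = 0.120 × 0.060 = 0.00720.
Expected number = 0.00720 × 800 = 5.76 ≈ 6.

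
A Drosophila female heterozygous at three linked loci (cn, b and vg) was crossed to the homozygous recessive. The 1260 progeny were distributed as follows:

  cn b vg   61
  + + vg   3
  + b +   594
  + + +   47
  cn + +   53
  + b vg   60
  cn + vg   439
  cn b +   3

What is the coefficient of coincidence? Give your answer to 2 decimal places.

The two most frequent reciprocal classes, + b + and cn + vg, are the parental types, so the F1 was + b + / cn + vg.
The two rarest classes, cn b + and + + vg, are the double crossovers. Comparing them with the parentals, only the cn allele has switched, so cn is the middle locus and the order is vg – cn – b.
vg–cn: (113 + 6)/1260 = 0.0944; cn–b: (108 + 6)/1260 = 0.0905.
Expected DCO frequency = 0.0944 × 0.0905 ≈ 0.00854; observed = 6/1260 ≈ 0.00476.
Coefficient of coincidence = 0.00476/0.00854 ≈ 0.56.

0.56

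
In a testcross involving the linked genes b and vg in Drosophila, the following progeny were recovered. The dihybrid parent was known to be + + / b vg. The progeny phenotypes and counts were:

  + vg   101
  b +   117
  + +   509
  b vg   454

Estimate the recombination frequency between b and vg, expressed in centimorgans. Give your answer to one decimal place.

The recombinant classes are + vg and b +: 101 + 117 = 218.
Recombination frequency = 218/1181 = 0.1846 ≈ 18.5%, i.e. 18.5 centimorgans.

18.5 centimorgans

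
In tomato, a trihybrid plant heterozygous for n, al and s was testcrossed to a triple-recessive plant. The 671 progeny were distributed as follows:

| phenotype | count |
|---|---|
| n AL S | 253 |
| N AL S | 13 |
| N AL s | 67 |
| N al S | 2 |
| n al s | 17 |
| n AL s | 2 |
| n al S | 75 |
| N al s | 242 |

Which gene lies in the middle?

The two most frequent reciprocal classes, N al s and n AL S, are the parental types, so the F1 was N al s / n AL S.
The two rarest classes, N al S and n AL s, are the double crossovers. Comparing them with the parentals, only the s allele has switched, so s is the middle locus and the order is al – s – n.

s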